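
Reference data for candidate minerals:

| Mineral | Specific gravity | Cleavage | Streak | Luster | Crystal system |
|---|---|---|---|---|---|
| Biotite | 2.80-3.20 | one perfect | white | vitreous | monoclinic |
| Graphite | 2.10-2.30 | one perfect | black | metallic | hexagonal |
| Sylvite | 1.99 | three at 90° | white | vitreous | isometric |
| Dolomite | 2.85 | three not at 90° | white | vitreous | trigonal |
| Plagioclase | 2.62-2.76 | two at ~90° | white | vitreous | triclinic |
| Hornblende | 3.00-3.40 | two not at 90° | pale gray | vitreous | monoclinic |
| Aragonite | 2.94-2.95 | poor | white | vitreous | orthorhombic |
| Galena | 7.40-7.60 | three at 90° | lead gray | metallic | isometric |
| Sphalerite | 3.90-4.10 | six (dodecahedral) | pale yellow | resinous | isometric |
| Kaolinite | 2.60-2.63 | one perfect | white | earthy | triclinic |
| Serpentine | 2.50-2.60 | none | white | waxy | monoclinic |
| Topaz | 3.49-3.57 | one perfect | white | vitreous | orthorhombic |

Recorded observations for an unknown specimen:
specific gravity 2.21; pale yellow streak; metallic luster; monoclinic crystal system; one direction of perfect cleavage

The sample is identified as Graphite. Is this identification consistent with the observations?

Inconsistent

Specific gravity 2.21 — consistent with Graphite (SG 2.10-2.30).
Pale yellow streak — Graphite has black streak; a mismatch.
Metallic luster — consistent with Graphite (metallic luster).
Monoclinic crystal system — Graphite has hexagonal system; a mismatch.
One direction of perfect cleavage — consistent with Graphite (cleavage one perfect).
2 of the observed properties are inconsistent with Graphite.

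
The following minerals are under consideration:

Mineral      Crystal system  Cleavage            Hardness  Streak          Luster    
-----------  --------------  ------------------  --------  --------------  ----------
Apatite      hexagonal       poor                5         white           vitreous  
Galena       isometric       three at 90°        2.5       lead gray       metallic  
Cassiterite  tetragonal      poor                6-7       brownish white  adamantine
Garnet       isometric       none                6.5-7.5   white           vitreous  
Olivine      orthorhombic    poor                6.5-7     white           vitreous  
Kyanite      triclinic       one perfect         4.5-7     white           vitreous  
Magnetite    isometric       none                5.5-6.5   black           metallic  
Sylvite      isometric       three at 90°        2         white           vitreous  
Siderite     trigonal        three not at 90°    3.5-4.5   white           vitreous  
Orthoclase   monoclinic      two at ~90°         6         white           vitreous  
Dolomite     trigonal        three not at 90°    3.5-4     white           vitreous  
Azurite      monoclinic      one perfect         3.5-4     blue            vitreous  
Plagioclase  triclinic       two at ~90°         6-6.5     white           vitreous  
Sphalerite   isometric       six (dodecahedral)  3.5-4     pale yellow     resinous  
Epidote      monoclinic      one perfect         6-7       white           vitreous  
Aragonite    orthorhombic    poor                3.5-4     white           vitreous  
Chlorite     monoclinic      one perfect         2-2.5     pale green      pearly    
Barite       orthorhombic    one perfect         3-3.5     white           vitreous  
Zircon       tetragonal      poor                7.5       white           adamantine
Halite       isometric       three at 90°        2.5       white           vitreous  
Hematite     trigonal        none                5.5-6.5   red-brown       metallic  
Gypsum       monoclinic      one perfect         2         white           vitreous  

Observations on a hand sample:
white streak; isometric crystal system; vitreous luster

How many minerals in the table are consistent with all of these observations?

White streak: Apatite, Garnet, Olivine, Kyanite, Sylvite, Siderite, Orthoclase, Dolomite, Plagioclase, Epidote, Aragonite, Barite, Zircon, Halite, Gypsum remain.
Isometric crystal system: only Garnet, Sylvite, Halite remain.
Vitreous luster: all remaining candidates fit.
The minerals that satisfy all observations are Garnet, Halite, Sylvite.
That is 3 minerals.

3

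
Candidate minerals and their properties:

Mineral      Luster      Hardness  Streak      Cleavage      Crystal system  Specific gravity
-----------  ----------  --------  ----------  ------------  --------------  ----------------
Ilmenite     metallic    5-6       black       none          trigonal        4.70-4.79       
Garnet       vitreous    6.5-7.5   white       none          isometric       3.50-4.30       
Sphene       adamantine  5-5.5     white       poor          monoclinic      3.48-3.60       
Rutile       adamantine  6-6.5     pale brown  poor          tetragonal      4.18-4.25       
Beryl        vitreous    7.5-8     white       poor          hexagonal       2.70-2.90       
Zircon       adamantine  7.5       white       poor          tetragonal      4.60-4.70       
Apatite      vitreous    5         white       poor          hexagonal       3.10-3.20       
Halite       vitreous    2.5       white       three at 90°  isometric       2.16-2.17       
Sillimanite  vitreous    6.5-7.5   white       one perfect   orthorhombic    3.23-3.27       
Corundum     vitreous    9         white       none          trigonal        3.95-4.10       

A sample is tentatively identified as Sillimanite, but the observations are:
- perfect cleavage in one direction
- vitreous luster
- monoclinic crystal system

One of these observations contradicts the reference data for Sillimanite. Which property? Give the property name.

Perfect cleavage in one direction: Sillimanite has cleavage one perfect — agrees.
Vitreous luster: Sillimanite has vitreous luster — agrees.
Monoclinic crystal system: Sillimanite has orthorhombic system — outside the reference range.
The crystal system is the one property that does not fit.

crystal system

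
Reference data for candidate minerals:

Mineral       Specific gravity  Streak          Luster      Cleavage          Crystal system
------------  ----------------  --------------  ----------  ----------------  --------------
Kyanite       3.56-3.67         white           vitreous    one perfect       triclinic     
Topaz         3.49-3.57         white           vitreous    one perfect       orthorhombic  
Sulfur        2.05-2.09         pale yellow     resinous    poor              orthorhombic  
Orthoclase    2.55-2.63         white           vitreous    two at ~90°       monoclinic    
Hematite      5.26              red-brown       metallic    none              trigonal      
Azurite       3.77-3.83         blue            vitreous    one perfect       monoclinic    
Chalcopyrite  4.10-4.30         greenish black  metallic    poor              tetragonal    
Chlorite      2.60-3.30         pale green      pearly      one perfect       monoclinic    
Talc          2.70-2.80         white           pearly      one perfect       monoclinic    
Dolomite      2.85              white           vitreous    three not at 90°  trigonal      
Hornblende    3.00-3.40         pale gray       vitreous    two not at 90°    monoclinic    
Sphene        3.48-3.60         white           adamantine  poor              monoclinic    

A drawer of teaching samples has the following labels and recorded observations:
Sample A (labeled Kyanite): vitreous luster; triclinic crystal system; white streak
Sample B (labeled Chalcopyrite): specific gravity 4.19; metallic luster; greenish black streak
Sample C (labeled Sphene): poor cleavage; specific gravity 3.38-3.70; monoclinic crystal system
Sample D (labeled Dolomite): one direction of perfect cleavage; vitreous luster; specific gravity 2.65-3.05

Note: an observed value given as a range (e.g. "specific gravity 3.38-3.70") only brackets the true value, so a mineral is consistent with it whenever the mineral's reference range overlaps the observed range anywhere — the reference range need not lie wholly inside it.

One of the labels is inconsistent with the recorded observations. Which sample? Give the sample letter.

D

Sample A: every observation is compatible with the reference values for Kyanite.
Sample B: every observation is compatible with the reference values for Chalcopyrite.
Sample C: every observation is compatible with the reference values for Sphene.
Sample D: Dolomite has cleavage three not at 90°, but the record shows one direction of perfect cleavage — this label is wrong.
The mislabeled specimen is D.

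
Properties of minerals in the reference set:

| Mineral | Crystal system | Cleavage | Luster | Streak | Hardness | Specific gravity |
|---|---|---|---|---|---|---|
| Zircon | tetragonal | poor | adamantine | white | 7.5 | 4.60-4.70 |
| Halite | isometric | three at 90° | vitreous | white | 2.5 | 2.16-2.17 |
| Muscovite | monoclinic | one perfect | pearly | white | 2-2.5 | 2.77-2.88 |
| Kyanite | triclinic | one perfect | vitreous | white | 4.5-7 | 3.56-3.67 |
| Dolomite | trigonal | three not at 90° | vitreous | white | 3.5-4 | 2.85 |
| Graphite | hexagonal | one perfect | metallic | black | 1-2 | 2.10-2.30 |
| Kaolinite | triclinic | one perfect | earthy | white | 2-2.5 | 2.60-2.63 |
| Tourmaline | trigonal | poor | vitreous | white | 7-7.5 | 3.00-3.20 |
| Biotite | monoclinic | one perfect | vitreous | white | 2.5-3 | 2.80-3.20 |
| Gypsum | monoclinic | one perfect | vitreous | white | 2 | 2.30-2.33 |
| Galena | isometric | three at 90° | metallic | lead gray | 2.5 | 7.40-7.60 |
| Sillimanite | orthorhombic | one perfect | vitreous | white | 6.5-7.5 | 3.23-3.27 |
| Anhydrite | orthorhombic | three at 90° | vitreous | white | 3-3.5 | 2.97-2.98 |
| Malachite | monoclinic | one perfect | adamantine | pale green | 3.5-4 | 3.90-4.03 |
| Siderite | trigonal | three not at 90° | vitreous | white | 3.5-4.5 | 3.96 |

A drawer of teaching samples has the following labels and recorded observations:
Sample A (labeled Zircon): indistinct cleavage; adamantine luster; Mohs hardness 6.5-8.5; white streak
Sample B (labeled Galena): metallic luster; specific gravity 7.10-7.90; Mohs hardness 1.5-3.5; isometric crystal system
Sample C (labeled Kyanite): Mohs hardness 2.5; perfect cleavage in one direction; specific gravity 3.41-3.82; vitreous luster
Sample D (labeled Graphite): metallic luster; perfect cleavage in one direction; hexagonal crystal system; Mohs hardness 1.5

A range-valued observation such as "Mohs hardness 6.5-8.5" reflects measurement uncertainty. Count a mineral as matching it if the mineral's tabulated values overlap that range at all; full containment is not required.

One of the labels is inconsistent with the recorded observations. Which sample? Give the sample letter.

C

Sample A: all recorded properties match Zircon.
Sample B: all recorded properties match Galena.
Sample C: Kyanite has hardness 4.5-7, but the record shows Mohs hardness 2.5 — this label is wrong.
Sample D: all recorded properties match Graphite.
The mislabeled specimen is C.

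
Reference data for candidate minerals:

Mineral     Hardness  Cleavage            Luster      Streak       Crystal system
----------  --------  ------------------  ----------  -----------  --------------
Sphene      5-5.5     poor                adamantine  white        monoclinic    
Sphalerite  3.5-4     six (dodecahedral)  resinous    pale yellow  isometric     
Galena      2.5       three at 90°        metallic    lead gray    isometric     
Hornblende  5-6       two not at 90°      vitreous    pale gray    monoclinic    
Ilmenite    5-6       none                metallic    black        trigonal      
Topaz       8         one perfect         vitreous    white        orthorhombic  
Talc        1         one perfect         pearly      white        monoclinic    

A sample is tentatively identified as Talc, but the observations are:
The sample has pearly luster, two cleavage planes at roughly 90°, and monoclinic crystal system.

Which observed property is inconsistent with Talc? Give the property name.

Pearly luster: Talc has pearly luster — consistent.
Two cleavage planes at roughly 90°: Talc has cleavage one perfect — outside the reference range.
Monoclinic crystal system: Talc has monoclinic system — consistent.
Everything matches except the cleavage.

cleavage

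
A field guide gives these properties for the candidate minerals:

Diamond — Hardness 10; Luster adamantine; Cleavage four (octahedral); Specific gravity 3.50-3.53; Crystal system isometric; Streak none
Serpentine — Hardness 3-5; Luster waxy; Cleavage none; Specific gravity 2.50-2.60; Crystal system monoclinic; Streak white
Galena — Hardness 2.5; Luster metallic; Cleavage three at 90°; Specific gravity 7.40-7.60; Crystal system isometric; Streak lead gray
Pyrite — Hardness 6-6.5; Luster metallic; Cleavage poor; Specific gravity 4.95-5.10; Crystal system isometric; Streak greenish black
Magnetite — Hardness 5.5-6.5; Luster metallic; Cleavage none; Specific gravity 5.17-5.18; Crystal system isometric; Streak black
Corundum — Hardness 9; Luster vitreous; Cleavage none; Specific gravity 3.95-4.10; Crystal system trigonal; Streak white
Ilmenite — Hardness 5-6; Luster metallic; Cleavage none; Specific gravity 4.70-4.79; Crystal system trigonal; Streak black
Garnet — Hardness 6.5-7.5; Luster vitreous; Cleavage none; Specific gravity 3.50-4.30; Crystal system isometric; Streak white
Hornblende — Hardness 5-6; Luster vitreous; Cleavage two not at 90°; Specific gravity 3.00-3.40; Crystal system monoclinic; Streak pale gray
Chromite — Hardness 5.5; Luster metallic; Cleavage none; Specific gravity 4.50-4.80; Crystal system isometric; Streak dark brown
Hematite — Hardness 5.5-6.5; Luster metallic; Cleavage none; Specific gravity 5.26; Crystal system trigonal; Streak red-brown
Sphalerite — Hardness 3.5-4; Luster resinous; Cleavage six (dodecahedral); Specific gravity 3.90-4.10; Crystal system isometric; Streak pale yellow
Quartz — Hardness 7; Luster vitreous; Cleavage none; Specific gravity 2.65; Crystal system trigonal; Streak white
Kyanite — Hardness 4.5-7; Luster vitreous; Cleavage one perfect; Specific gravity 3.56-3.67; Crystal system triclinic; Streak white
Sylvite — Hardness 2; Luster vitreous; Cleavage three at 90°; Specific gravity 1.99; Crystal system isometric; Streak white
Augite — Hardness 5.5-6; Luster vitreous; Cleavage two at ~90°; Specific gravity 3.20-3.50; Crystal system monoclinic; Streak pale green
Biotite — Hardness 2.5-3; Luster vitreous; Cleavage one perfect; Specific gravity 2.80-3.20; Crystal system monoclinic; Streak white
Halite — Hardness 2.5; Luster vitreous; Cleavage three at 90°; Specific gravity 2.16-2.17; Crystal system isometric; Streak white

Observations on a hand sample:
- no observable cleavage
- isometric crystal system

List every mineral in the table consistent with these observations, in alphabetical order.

Chromite, Garnet, Magnetite

No observable cleavage: leaves Serpentine, Magnetite, Corundum, Ilmenite, Garnet, Chromite, Hematite, Quartz.
Isometric crystal system: only Magnetite, Garnet, Chromite remain.
Consistent with every observation: Chromite, Garnet, Magnetite.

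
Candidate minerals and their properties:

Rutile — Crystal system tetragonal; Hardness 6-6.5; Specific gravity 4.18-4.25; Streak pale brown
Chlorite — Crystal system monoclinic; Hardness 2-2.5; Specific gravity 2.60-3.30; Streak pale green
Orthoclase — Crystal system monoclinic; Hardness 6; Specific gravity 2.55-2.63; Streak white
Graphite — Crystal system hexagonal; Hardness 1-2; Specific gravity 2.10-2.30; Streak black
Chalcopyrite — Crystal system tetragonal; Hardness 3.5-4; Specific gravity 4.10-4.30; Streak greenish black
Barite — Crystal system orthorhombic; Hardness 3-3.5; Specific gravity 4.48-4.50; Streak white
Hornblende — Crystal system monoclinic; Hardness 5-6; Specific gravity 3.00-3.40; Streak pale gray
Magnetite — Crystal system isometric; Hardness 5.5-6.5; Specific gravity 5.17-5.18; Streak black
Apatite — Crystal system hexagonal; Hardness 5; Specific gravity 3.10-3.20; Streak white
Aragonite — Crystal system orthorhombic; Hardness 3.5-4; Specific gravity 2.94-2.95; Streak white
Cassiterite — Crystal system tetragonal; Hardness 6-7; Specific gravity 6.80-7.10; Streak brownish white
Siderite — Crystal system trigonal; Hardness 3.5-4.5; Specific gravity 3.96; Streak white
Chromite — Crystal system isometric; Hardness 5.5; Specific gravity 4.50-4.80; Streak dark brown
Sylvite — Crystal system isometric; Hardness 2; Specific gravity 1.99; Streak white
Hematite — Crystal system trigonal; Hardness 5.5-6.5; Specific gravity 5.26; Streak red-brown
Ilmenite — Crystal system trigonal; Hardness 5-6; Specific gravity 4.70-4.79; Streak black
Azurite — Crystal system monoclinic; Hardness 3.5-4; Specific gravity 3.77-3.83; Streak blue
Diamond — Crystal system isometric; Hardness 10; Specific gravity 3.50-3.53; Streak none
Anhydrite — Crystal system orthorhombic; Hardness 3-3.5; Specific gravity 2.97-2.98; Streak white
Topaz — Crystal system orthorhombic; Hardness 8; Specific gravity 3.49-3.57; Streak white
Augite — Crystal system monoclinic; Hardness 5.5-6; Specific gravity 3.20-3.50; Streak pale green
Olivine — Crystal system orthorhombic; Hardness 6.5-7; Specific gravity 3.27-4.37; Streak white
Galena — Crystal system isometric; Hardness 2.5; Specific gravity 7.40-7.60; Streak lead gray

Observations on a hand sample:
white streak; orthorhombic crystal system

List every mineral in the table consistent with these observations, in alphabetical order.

Anhydrite, Aragonite, Barite, Olivine, Topaz

White streak: only Orthoclase, Barite, Apatite, Aragonite, Siderite, Sylvite, Anhydrite, Topaz, Olivine remain.
Orthorhombic crystal system is inconsistent with Orthoclase, Apatite, Siderite, Sylvite.
Consistent with every observation: Anhydrite, Aragonite, Barite, Olivine, Topaz.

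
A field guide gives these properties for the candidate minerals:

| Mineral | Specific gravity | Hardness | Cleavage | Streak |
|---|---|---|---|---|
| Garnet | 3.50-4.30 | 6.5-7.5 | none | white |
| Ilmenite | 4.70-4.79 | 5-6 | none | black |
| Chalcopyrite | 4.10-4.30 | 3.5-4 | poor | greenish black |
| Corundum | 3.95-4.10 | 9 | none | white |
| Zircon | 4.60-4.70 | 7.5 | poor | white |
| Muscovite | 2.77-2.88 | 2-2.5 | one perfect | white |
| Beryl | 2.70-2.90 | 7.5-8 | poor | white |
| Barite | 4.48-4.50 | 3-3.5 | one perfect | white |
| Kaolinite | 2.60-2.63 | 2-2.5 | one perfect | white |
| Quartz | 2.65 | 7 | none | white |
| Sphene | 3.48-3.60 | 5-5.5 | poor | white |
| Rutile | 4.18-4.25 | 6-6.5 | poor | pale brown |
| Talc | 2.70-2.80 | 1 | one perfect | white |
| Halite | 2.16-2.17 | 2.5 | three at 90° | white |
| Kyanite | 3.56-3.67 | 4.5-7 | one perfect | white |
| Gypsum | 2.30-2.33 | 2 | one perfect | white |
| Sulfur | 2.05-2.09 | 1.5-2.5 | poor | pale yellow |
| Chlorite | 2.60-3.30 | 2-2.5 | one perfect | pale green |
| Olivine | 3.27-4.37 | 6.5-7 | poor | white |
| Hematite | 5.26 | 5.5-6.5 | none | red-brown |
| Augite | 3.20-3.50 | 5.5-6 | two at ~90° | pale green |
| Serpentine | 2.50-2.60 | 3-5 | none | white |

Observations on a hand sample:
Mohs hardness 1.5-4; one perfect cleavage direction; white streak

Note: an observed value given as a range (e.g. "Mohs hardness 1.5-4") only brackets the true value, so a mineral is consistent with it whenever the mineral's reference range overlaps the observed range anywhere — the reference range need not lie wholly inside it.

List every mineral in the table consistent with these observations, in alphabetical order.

Barite, Gypsum, Kaolinite, Muscovite

Mohs hardness 1.5-4 — narrows the field to Chalcopyrite, Muscovite, Barite, Kaolinite, Halite, Gypsum, Sulfur, Chlorite, Serpentine.
One perfect cleavage direction rules out Chalcopyrite, Halite, Sulfur, Serpentine.
White streak is inconsistent with Chlorite.
The minerals that satisfy all observations are Barite, Gypsum, Kaolinite, Muscovite.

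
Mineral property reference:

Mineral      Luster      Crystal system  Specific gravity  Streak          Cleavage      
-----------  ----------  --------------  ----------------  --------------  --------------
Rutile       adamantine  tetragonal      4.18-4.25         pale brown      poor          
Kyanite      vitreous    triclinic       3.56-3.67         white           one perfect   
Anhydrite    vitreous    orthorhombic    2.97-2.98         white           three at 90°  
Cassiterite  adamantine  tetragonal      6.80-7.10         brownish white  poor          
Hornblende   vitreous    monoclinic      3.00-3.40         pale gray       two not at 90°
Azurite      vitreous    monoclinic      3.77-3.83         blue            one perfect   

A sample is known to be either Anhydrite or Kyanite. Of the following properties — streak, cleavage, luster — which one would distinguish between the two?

cleavage

Streak: both white — same for both.
Cleavage: Anhydrite three at 90°, Kyanite one perfect — distinct.
Luster: both vitreous — same for both.
Of the listed properties, cleavage is the one that separates them.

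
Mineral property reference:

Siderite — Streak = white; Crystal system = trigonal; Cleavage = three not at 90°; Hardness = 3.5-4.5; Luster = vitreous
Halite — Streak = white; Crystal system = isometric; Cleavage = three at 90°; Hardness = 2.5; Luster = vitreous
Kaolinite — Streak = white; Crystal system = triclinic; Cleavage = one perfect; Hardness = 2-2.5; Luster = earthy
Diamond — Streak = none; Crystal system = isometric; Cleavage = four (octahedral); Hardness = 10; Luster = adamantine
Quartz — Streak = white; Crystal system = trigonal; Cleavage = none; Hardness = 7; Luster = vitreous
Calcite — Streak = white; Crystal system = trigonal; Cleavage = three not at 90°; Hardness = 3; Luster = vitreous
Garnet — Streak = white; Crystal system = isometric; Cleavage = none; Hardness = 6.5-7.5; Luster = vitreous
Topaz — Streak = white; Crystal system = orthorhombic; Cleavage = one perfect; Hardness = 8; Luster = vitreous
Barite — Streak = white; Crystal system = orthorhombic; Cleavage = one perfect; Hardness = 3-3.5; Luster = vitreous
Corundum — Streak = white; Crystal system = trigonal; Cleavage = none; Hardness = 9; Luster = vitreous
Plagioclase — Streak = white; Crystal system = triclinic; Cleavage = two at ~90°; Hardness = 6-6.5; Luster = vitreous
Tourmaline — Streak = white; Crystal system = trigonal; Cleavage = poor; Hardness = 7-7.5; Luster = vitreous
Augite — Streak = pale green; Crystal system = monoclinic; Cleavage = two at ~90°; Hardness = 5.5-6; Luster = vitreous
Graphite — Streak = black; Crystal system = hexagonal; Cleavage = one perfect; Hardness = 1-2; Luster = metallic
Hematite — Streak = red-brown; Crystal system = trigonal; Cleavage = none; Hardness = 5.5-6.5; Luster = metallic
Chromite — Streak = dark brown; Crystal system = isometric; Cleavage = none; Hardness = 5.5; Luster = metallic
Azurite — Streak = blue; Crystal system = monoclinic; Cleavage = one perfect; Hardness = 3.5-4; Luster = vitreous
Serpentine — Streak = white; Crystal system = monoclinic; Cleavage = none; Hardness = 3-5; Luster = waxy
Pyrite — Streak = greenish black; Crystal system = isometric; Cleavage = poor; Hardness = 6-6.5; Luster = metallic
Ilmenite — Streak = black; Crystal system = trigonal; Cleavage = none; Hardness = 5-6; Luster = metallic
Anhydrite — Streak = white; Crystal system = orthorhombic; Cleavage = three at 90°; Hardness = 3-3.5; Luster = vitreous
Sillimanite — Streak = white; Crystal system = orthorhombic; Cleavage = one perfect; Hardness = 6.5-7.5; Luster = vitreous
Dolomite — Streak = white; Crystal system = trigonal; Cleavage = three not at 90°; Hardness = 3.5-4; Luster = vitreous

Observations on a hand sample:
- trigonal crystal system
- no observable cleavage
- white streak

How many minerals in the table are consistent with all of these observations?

Trigonal crystal system: only Siderite, Quartz, Calcite, Corundum, Tourmaline, Hematite, Ilmenite, Dolomite remain.
No observable cleavage rules out Siderite, Calcite, Tourmaline, Dolomite.
White streak excludes Hematite, Ilmenite.
The minerals that satisfy all observations are Corundum, Quartz.
That is 2 minerals.

2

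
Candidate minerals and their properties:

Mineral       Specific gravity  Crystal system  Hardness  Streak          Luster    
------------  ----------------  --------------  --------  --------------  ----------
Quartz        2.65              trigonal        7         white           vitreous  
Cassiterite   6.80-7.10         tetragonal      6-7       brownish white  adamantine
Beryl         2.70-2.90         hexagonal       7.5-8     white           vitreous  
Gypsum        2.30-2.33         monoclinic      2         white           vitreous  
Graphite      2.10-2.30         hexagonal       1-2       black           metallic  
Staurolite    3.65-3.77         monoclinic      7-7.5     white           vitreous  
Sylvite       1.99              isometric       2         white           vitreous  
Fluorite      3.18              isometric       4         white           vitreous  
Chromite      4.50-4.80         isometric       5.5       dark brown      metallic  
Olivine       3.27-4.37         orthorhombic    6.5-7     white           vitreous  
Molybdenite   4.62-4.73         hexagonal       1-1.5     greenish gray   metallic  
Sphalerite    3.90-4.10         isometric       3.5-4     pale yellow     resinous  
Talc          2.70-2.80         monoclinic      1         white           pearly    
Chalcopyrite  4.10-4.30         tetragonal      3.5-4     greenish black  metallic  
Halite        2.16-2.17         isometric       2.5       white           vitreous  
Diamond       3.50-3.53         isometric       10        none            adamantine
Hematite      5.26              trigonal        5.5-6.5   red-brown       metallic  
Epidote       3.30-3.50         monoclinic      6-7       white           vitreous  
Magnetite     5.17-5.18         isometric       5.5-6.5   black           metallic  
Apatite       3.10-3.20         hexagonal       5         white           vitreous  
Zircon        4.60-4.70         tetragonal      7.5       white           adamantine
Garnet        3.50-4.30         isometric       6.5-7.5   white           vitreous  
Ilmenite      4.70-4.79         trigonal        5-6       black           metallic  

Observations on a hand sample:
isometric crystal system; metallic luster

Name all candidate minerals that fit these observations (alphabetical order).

Isometric crystal system: Sylvite, Fluorite, Chromite, Sphalerite, Halite, Diamond, Magnetite, Garnet remain.
Metallic luster: narrows the field to Chromite, Magnetite.
Remaining candidates: Chromite, Magnetite.

Chromite, Magnetite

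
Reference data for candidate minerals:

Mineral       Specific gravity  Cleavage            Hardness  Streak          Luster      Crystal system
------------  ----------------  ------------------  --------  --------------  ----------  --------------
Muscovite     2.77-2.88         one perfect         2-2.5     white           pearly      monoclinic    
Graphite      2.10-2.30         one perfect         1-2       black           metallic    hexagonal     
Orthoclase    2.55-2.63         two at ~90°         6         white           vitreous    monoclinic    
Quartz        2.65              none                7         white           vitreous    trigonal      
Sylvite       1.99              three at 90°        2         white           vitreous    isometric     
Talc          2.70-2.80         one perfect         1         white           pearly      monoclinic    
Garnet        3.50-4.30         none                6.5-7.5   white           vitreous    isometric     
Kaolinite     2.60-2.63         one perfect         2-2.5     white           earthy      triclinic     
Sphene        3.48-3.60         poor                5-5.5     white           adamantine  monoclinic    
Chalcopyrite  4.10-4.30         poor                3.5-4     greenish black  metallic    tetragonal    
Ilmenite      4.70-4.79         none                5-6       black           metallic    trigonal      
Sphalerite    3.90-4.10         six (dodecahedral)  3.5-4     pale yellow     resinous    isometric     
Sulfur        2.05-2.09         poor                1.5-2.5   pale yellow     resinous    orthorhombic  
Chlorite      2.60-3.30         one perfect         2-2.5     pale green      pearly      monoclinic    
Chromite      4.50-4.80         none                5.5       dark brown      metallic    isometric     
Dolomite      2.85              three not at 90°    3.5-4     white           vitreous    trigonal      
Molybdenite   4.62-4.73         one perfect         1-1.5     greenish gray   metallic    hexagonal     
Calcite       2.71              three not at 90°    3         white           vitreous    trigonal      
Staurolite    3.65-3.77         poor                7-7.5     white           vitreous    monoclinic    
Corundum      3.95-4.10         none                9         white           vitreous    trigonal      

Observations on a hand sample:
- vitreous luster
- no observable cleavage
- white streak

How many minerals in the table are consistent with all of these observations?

Vitreous luster: Orthoclase, Quartz, Sylvite, Garnet, Dolomite, Calcite, Staurolite, Corundum remain.
No observable cleavage: leaves Quartz, Garnet, Corundum.
White streak: no further eliminations.
The minerals that satisfy all observations are Corundum, Garnet, Quartz.
That is 3 minerals.

3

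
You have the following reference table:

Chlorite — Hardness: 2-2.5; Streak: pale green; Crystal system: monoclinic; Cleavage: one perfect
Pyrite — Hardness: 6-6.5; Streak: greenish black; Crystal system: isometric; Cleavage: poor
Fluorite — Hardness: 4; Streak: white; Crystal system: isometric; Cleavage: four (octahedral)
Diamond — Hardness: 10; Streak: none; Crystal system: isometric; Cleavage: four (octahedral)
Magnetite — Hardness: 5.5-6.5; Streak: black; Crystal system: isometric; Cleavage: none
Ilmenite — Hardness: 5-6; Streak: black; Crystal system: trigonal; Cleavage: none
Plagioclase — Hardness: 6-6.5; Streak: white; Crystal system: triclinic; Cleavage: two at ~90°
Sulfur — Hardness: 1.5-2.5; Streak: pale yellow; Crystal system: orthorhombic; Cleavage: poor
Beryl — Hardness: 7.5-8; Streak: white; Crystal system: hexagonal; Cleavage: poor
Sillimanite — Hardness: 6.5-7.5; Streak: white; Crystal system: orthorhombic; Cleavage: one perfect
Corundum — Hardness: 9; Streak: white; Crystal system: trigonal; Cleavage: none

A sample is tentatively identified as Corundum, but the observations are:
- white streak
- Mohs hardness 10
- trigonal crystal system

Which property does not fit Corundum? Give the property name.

White streak: Corundum has white streak — within range.
Mohs hardness 10: Corundum has hardness 9 — does not match.
Trigonal crystal system: Corundum has trigonal system — within range.
Only the hardness is inconsistent.

hardness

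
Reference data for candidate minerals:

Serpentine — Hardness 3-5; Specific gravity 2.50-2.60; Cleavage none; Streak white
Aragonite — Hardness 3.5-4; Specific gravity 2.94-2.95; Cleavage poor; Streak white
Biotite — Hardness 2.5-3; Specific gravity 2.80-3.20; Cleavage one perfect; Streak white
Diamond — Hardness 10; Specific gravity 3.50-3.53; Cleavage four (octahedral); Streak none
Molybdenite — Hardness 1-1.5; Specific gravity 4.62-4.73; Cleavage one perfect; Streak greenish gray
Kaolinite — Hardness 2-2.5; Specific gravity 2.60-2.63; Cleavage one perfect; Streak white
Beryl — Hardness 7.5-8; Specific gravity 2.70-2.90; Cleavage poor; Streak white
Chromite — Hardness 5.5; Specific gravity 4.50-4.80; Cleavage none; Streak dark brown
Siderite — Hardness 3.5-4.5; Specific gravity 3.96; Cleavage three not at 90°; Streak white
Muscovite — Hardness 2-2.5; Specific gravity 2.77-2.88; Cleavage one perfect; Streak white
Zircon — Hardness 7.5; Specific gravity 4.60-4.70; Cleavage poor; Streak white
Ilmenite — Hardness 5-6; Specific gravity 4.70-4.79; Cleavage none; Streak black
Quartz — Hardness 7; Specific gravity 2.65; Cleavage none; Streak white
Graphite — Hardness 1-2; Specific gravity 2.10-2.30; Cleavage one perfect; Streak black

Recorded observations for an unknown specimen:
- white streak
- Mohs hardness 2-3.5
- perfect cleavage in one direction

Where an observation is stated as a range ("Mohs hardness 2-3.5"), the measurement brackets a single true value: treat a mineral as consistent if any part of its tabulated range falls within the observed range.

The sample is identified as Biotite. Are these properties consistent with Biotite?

White streak — agrees with Biotite (white streak).
Mohs hardness 2-3.5 — agrees with Biotite (hardness 2.5-3).
Perfect cleavage in one direction — agrees with Biotite (cleavage one perfect).
Nothing contradicts Biotite.

Yes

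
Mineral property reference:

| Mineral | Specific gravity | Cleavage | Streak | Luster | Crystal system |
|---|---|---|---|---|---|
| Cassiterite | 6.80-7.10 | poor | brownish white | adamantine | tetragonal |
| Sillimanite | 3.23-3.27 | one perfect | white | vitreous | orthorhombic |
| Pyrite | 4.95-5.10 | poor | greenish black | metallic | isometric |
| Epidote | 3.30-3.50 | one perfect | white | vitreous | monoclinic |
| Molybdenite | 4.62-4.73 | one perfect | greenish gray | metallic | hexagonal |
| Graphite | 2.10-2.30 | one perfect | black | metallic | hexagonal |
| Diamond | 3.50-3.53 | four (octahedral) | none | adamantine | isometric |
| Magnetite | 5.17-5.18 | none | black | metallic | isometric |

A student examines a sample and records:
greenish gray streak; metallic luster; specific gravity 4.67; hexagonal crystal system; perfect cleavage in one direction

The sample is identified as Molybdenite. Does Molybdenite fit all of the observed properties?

Greenish gray streak — agrees with Molybdenite (greenish gray streak).
Metallic luster — agrees with Molybdenite (metallic luster).
Specific gravity 4.67 — agrees with Molybdenite (SG 4.62-4.73).
Hexagonal crystal system — agrees with Molybdenite (hexagonal system).
Perfect cleavage in one direction — agrees with Molybdenite (cleavage one perfect).
Every observed property is compatible with the reference values for Molybdenite.

Yes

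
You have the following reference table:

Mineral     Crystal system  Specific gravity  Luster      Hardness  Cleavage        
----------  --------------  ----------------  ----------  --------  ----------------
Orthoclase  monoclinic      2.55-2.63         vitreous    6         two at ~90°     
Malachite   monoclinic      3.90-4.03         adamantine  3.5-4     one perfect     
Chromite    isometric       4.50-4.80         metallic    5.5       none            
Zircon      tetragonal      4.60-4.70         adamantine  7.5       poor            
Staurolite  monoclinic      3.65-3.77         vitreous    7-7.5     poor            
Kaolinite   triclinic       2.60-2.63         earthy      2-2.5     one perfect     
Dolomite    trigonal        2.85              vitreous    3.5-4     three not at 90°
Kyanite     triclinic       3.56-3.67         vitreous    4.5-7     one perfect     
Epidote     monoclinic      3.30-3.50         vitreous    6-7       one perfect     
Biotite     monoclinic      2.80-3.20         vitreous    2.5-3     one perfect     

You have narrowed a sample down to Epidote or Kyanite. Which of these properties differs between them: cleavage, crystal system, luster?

Cleavage: both one perfect — shared.
Crystal system: Epidote monoclinic, Kyanite triclinic — these differ.
Luster: both vitreous — shared.
Only crystal system differs between Epidote and Kyanite among the listed tests.

crystal system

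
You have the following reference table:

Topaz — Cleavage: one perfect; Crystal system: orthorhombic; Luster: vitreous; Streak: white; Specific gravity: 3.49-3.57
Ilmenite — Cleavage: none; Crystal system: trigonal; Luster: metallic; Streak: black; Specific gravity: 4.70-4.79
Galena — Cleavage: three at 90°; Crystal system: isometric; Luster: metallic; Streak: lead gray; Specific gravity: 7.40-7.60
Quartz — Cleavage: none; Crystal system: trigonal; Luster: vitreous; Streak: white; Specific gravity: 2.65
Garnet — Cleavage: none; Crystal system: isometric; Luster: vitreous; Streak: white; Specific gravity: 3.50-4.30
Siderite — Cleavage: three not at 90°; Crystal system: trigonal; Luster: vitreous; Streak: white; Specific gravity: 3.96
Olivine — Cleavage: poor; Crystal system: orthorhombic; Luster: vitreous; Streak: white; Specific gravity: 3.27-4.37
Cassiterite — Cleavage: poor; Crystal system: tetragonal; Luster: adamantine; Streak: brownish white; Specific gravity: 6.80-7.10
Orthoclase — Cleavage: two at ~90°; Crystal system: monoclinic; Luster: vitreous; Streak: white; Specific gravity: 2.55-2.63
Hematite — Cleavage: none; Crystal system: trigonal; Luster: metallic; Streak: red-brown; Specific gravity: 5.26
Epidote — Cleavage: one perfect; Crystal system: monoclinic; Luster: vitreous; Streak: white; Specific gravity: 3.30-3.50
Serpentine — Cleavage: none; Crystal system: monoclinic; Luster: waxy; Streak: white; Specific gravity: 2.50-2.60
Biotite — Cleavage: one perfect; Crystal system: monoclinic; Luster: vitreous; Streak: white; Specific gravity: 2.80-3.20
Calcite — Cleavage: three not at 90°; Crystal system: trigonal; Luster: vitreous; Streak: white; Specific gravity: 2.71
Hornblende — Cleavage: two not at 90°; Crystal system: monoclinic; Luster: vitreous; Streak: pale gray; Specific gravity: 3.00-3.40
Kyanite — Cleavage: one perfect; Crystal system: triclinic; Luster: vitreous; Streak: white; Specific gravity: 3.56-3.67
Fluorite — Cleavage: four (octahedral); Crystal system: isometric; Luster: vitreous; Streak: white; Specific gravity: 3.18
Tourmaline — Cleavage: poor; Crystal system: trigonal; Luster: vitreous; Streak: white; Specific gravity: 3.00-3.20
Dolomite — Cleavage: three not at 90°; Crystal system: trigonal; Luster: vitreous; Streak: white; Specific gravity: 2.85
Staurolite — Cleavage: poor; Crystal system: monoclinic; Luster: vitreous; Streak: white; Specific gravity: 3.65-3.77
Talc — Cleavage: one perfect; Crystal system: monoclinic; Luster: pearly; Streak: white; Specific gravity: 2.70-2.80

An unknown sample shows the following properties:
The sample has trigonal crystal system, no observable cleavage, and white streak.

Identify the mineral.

Trigonal crystal system — Ilmenite, Quartz, Siderite, Hematite, Calcite, Tourmaline, Dolomite remain.
No observable cleavage — leaves Ilmenite, Quartz, Hematite.
White streak — Quartz remains.
Quartz is the sole remaining match.

Quartz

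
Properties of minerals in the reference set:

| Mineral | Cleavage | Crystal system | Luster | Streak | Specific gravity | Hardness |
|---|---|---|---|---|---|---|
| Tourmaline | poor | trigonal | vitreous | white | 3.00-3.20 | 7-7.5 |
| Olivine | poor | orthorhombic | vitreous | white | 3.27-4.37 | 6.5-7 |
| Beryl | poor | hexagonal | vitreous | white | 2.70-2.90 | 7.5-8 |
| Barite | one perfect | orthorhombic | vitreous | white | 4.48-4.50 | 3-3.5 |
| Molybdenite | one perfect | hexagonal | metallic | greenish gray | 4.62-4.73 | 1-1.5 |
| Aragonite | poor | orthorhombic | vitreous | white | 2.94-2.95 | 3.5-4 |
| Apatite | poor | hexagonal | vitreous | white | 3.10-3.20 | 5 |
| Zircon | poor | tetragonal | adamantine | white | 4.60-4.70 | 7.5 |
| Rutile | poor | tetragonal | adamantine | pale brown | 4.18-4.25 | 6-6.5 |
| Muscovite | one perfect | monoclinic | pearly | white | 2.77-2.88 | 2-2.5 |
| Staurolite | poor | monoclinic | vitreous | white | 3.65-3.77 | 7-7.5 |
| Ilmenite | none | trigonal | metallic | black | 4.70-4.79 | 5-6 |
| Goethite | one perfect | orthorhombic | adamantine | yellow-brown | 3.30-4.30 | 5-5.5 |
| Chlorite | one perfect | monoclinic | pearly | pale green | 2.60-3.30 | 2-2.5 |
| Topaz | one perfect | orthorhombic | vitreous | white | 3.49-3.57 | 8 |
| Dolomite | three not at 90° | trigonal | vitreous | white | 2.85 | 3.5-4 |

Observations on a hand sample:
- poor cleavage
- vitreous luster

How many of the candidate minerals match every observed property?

6

Poor cleavage — only Tourmaline, Olivine, Beryl, Aragonite, Apatite, Zircon, Rutile, Staurolite remain.
Vitreous luster rules out Zircon, Rutile.
The minerals that satisfy all observations are Apatite, Aragonite, Beryl, Olivine, Staurolite, Tourmaline.
That is 6 minerals.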